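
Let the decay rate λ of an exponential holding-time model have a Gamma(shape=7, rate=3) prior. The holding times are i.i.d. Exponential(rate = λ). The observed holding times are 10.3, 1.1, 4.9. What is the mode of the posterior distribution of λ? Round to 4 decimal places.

The Exponential(rate=λ) likelihood is ∝ λ^n e^(−λΣtᵢ). Here n = 3 and Σtᵢ = 10.3 + 1.1 + 4.9 = 16.3.
Posterior ∝ λ^6e^(−3λ) · λ^3e^(−16.3λ) = λ^9e^(−19.3λ), i.e. Gamma(10, 19.3).
Mode = (a−1)/b = 9/19.3 ≈ 0.4663.

λ̂_MAP = 0.4663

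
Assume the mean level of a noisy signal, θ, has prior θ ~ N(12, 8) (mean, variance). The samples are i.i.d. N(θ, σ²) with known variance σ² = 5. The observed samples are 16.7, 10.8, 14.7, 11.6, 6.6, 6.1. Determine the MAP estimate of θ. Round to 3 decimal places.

θ̂_MAP = 11.170

n = 6; x̄ = (16.7 + 10.8 + 14.7 + 11.6 + 6.6 + 6.1)/6 = 66.5/6 = 133/12 ≈ 11.0833.
For a Normal prior and Normal likelihood with known variance, the posterior is Normal; its mode equals its mean, the precision-weighted average.
Prior precision 1/σ₀² = 1/8 = 0.125; data precision n/σ² = 6/5 = 1.2.
θ̂ = (0.125·12 + 1.2·(133/12)) / (0.125 + 1.2) = 14.8/1.325 = 592/53 ≈ 11.170.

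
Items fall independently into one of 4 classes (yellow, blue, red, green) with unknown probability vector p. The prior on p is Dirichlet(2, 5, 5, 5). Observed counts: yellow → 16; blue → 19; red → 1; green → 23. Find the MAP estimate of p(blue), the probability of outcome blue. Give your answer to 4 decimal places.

MAP estimate of p(blue) = 0.3194

The posterior is Dirichlet(αᵢ + nᵢ) = Dirichlet(18, 24, 6, 28).
For a Dirichlet(a₁,…,a_K) with all aᵢ > 1, the mode has j-th component (aⱼ − 1)/(Σaᵢ − K).
Here Σaᵢ = 76 and K = 4, so p(blue) = (24 − 1)/(76 − 4) = 23/72 ≈ 0.3194.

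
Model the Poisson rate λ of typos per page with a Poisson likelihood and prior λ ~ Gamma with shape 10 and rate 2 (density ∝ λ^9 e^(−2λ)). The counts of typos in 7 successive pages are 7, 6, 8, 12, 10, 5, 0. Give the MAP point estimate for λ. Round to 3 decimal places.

Σxᵢ = 7+6+8+12+10+5+0 = 48, with n = 7.
Posterior ∝ λ^9e^(−2λ) · λ^48e^(−7λ) = λ^57e^(−9λ), i.e. Gamma(shape=58, rate=9).
The mode of a Gamma(a, b) with a ≥ 1 (shape–rate) is (a−1)/b = 57/9 ≈ 6.333.

λ̂_MAP = 6.333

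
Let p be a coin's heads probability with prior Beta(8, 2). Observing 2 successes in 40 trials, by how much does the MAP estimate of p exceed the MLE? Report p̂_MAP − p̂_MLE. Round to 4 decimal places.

Posterior is Beta(10, 40); MAP = (10−1)/(50−2) = 9/48 ≈ 0.18750.
MLE ignores the prior: p̂_MLE = k/n = 2/40 ≈ 0.05000.
Difference = 9/48 − 2/40 = 11/80 ≈ 0.1375.

MAP − MLE = 0.1375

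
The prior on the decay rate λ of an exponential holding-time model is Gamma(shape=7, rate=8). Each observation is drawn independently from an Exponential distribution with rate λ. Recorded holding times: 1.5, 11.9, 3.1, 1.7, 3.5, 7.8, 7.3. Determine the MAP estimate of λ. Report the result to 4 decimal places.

λ̂_MAP = 0.2902

The Exponential(rate=λ) likelihood is ∝ λ^n e^(−λΣtᵢ). Here n = 7 and Σtᵢ = 1.5 + 11.9 + 3.1 + 1.7 + 3.5 + 7.8 + 7.3 = 36.8.
Posterior ∝ λ^6e^(−8λ) · λ^7e^(−36.8λ) = λ^13e^(−44.8λ), i.e. Gamma(14, 44.8).
Mode = (a−1)/b = 13/44.8 ≈ 0.2902.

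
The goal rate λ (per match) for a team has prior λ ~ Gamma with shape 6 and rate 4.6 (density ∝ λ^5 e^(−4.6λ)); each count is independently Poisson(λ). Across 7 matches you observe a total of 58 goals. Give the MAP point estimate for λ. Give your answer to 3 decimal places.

Σxᵢ = 58, n = 7.
Posterior ∝ λ^5e^(−4.6λ) · λ^58e^(−7λ) = λ^63e^(−11.6λ), i.e. Gamma(shape=64, rate=11.6).
The mode of a Gamma(a, b) with a ≥ 1 (shape–rate) is (a−1)/b = 63/11.6 ≈ 5.431.

λ̂_MAP = 5.431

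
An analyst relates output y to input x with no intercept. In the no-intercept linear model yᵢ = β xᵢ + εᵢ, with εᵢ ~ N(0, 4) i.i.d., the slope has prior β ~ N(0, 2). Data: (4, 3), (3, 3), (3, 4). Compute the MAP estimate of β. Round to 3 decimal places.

log p(β | y) = −Σ(yᵢ − βxᵢ)²/(2·4) − β²/(2·2) + const.
Setting the derivative to zero: Σxᵢ(yᵢ − βxᵢ)/4 − β/2 = 0, so β = Σxᵢyᵢ / (Σxᵢ² + σ²/τ²).
Σxᵢyᵢ = 4·3 + 3·3 + 3·4 = 33; Σxᵢ² = 34; σ²/τ² = 2.
β̂_MAP = 33 / (34 + 2) = 33/36 ≈ 0.917.

β̂_MAP = 0.917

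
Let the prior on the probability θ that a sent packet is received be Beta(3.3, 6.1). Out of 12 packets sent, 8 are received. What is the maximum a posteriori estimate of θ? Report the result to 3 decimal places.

θ̂_MAP = 0.531

Prior: Beta(3.3, 6.1).
Data: 8 successes in 12 trials. The binomial likelihood contributes θ^8(1−θ)^4, so the posterior is Beta(3.3+8, 6.1+4) = Beta(11.3, 10.1).
For Beta(a, b) with a, b > 1 the mode is (a−1)/(a+b−2) = 10.3/19.4 ≈ 0.531.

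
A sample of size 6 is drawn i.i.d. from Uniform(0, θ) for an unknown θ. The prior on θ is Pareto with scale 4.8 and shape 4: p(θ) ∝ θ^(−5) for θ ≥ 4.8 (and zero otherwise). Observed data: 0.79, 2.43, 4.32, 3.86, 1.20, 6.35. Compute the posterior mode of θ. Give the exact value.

The Uniform(0, θ) likelihood is θ^(−n) for θ ≥ max(xᵢ), zero otherwise. Here max(xᵢ) = 6.35.
Posterior ∝ θ^(−5) · θ^(−6) = θ^(−11) on θ ≥ max(4.8, 6.35) = 6.35.
This density is strictly decreasing in θ, so the posterior mode lies at the lower boundary of the support.

θ̂_MAP = 6.35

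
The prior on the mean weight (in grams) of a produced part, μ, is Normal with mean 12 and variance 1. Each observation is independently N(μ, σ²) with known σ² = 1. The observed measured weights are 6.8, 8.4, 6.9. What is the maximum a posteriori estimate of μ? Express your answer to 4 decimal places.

μ̂_MAP = 8.5250

n = 3; x̄ = (6.8 + 8.4 + 6.9)/3 = 22.1/3 = 221/30 ≈ 7.3667.
For a Normal prior and Normal likelihood with known variance, the posterior is Normal; its mode equals its mean, the precision-weighted average.
Prior precision 1/σ₀² = 1/1 = 1; data precision n/σ² = 3/1 = 3.
μ̂ = (1·12 + 3·(221/30)) / (1 + 3) = 34.1/4 = 8.5250.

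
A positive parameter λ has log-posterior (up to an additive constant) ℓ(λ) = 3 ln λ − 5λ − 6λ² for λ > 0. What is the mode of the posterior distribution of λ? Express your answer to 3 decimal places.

λ̂_MAP = 0.333

ℓ'(λ) = 3/λ − 5 − 12λ. Setting this to zero and multiplying by λ: 12λ² + 5λ − 3 = 0.
λ = (−5 + √(5² + 4·12·3)) / (2·12) = (−5 + √169) / 24 = (−5 + 13)/24 = 1/3.
ℓ''(λ) = −3/λ² − 12 < 0, confirming a maximum.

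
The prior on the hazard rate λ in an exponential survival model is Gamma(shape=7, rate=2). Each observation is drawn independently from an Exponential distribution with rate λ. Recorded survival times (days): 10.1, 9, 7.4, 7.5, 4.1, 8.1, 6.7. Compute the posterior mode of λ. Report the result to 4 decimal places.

The Exponential(rate=λ) likelihood is ∝ λ^n e^(−λΣtᵢ). Here n = 7 and Σtᵢ = 10.1 + 9 + 7.4 + 7.5 + 4.1 + 8.1 + 6.7 = 52.9.
Posterior ∝ λ^6e^(−2λ) · λ^7e^(−52.9λ) = λ^13e^(−54.9λ), i.e. Gamma(14, 54.9).
Mode = (a−1)/b = 13/54.9 ≈ 0.2368.

λ̂_MAP = 0.2368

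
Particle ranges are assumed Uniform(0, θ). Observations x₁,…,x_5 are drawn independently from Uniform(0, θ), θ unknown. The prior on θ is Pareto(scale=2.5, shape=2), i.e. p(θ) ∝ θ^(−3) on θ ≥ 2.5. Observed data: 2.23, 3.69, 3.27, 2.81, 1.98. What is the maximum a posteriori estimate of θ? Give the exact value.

The Uniform(0, θ) likelihood is θ^(−n) for θ ≥ max(xᵢ), zero otherwise. Here max(xᵢ) = 3.69.
Posterior ∝ θ^(−3) · θ^(−5) = θ^(−8) on θ ≥ max(2.5, 3.69) = 3.69.
This density is strictly decreasing in θ, so the posterior mode lies at the lower boundary of the support.

θ̂_MAP = 3.69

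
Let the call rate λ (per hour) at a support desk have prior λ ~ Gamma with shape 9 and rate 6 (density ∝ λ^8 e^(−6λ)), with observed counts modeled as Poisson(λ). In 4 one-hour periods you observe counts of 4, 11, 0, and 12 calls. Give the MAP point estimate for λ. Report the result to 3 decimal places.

Σxᵢ = 4+11+0+12 = 27, with n = 4.
Posterior ∝ λ^8e^(−6λ) · λ^27e^(−4λ) = λ^35e^(−10λ), i.e. Gamma(shape=36, rate=10).
The mode of a Gamma(a, b) with a ≥ 1 (shape–rate) is (a−1)/b = 35/10 ≈ 3.500.

λ̂_MAP = 3.500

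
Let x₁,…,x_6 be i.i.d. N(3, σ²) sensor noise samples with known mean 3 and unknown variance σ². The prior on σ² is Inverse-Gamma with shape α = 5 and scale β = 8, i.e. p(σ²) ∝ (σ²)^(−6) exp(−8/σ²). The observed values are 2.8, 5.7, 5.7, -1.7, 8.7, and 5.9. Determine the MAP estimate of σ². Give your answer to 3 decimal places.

Sum of squared deviations about the known mean: SS = (2.8−3)² + (5.7−3)² + (5.7−3)² + (-1.7−3)² + (8.7−3)² + (5.9−3)² = 77.61.
The Normal likelihood contributes (σ²)^(−n/2) exp(−SS/(2σ²)), so the posterior is Inverse-Gamma(α + n/2, β + SS/2) = Inverse-Gamma(8, 46.805).
The mode of Inverse-Gamma(a, b) is b/(a+1) = 46.805/9 ≈ 5.201.

σ̂²_MAP = 5.201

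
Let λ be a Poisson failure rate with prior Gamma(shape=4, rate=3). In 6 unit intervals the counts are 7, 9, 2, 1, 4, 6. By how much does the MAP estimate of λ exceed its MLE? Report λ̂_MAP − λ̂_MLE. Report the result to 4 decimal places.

Σxᵢ = 29. Posterior is Gamma(33, 9); MAP = (33−1)/9 = 32/9 ≈ 3.55556.
MLE = x̄ = 29/6 ≈ 4.83333.
Difference = 32/9 − 29/6 = -23/18 ≈ -1.2778.

MAP − MLE = -1.2778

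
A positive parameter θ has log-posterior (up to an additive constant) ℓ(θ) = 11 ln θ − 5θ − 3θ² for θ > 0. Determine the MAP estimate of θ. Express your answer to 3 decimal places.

θ̂_MAP = 1.000

ℓ'(θ) = 11/θ − 5 − 6θ. Setting this to zero and multiplying by θ: 6θ² + 5θ − 11 = 0.
θ = (−5 + √(5² + 4·6·11)) / (2·6) = (−5 + √289) / 12 = (−5 + 17)/12 = 1.
ℓ''(θ) = −11/θ² − 6 < 0, confirming a maximum.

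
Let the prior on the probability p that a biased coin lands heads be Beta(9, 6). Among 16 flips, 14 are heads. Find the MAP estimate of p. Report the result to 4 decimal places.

Prior: Beta(9, 6).
Data: 14 successes in 16 trials. The binomial likelihood contributes p^14(1−p)^2, so the posterior is Beta(9+14, 6+2) = Beta(23, 8).
For Beta(a, b) with a, b > 1 the mode is (a−1)/(a+b−2) = 22/29 ≈ 0.7586.

p̂_MAP = 0.7586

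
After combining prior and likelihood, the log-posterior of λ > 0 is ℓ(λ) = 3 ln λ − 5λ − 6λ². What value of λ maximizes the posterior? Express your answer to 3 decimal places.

ℓ'(λ) = 3/λ − 5 − 12λ. Setting this to zero and multiplying by λ: 12λ² + 5λ − 3 = 0.
λ = (−5 + √(5² + 4·12·3)) / (2·12) = (−5 + √169) / 24 = (−5 + 13)/24 = 1/3.
ℓ''(λ) = −3/λ² − 12 < 0, confirming a maximum.

λ̂_MAP = 0.333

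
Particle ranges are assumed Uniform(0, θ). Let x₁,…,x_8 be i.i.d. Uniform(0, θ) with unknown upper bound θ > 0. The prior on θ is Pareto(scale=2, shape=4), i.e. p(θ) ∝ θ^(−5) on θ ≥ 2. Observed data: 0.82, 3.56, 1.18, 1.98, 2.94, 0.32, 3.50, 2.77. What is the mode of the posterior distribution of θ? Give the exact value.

The Uniform(0, θ) likelihood is θ^(−n) for θ ≥ max(xᵢ), zero otherwise. Here max(xᵢ) = 3.56.
Posterior ∝ θ^(−5) · θ^(−8) = θ^(−13) on θ ≥ max(2, 3.56) = 3.56.
This density is strictly decreasing in θ, so the posterior mode lies at the lower boundary of the support.

θ̂_MAP = 3.56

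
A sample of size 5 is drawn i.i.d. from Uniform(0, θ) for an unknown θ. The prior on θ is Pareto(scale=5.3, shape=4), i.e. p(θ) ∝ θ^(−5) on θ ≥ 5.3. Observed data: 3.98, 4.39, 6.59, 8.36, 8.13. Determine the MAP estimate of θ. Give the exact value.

θ̂_MAP = 8.36

The Uniform(0, θ) likelihood is θ^(−n) for θ ≥ max(xᵢ), zero otherwise. Here max(xᵢ) = 8.36.
Posterior ∝ θ^(−5) · θ^(−5) = θ^(−10) on θ ≥ max(5.3, 8.36) = 8.36.
This density is strictly decreasing in θ, so the posterior mode lies at the lower boundary of the support.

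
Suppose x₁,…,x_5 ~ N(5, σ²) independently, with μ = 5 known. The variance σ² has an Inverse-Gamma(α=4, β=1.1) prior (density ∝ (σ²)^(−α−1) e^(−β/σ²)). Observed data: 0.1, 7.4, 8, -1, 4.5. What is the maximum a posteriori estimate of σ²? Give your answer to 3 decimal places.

σ̂²_MAP = 5.148

Sum of squared deviations about the known mean: SS = (0.1−5)² + (7.4−5)² + (8−5)² + (-1−5)² + (4.5−5)² = 75.02.
The Normal likelihood contributes (σ²)^(−n/2) exp(−SS/(2σ²)), so the posterior is Inverse-Gamma(α + n/2, β + SS/2) = Inverse-Gamma(6.5, 38.61).
The mode of Inverse-Gamma(a, b) is b/(a+1) = 38.61/7.5 ≈ 5.148.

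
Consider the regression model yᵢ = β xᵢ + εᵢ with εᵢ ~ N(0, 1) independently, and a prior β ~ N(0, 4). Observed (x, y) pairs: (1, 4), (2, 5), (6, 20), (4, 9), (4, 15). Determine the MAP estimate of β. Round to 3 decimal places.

log p(β | y) = −Σ(yᵢ − βxᵢ)²/(2·1) − β²/(2·4) + const.
Setting the derivative to zero: Σxᵢ(yᵢ − βxᵢ)/1 − β/4 = 0, so β = Σxᵢyᵢ / (Σxᵢ² + σ²/τ²).
Σxᵢyᵢ = 1·4 + 2·5 + 6·20 + 4·9 + 4·15 = 230; Σxᵢ² = 73; σ²/τ² = 0.25.
β̂_MAP = 230 / (73 + 0.25) = 230/73.25 ≈ 3.140.

β̂_MAP = 3.140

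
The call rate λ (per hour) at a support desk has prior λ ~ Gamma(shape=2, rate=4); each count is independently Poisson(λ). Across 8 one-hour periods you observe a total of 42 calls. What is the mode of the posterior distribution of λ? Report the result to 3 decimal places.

Σxᵢ = 42, n = 8.
Posterior ∝ λe^(−4λ) · λ^42e^(−8λ) = λ^43e^(−12λ), i.e. Gamma(shape=44, rate=12).
The mode of a Gamma(a, b) with a ≥ 1 (shape–rate) is (a−1)/b = 43/12 ≈ 3.583.

λ̂_MAP = 3.583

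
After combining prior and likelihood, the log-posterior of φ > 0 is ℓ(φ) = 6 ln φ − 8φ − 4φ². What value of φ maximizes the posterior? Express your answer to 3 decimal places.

ℓ'(φ) = 6/φ − 8 − 8φ. Setting this to zero and multiplying by φ: 8φ² + 8φ − 6 = 0.
φ = (−8 + √(8² + 4·8·6)) / (2·8) = (−8 + √256) / 16 = (−8 + 16)/16 = 1/2.
ℓ''(φ) = −6/φ² − 8 < 0, confirming a maximum.

φ̂_MAP = 0.500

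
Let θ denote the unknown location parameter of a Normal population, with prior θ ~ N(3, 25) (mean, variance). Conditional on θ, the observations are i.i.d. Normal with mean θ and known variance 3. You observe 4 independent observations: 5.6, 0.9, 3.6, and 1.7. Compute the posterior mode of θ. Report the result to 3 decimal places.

n = 4; x̄ = (5.6 + 0.9 + 3.6 + 1.7)/4 = 11.8/4 = 2.95.
For a Normal prior and Normal likelihood with known variance, the posterior is Normal; its mode equals its mean, the precision-weighted average.
Prior precision 1/σ₀² = 1/25 = 0.04; data precision n/σ² = 4/3.
θ̂ = (0.04·3 + (4/3)·2.95) / (0.04 + 4/3) = (304/75)/(103/75) = 304/103 ≈ 2.951.

θ̂_MAP = 2.951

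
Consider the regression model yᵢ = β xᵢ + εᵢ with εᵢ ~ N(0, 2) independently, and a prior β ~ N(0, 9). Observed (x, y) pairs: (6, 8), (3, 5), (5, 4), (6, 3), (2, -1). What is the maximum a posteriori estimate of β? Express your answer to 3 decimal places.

log p(β | y) = −Σ(yᵢ − βxᵢ)²/(2·2) − β²/(2·9) + const.
Setting the derivative to zero: Σxᵢ(yᵢ − βxᵢ)/2 − β/9 = 0, so β = Σxᵢyᵢ / (Σxᵢ² + σ²/τ²).
Σxᵢyᵢ = 6·8 + 3·5 + 5·4 + 6·3 + 2·(-1) = 99; Σxᵢ² = 110; σ²/τ² = 2/9.
β̂_MAP = 99 / (110 + 2/9) = 99/(992/9) = 891/992 ≈ 0.898.

β̂_MAP = 0.898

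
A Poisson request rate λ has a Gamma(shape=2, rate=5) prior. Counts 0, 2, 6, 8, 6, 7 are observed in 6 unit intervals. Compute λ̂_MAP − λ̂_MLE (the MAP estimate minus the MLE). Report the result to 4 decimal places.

Σxᵢ = 29. Posterior is Gamma(31, 11); MAP = (31−1)/11 = 30/11 ≈ 2.72727.
MLE = x̄ = 29/6 ≈ 4.83333.
Difference = 30/11 − 29/6 = -139/66 ≈ -2.1061.

MAP − MLE = -2.1061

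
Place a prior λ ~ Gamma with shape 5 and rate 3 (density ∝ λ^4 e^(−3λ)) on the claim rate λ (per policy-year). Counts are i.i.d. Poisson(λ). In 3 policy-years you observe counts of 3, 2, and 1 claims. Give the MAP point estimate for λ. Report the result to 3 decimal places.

λ̂_MAP = 1.667

Σxᵢ = 3+2+1 = 6, with n = 3.
Posterior ∝ λ^4e^(−3λ) · λ^6e^(−3λ) = λ^10e^(−6λ), i.e. Gamma(shape=11, rate=6).
The mode of a Gamma(a, b) with a ≥ 1 (shape–rate) is (a−1)/b = 10/6 ≈ 1.667.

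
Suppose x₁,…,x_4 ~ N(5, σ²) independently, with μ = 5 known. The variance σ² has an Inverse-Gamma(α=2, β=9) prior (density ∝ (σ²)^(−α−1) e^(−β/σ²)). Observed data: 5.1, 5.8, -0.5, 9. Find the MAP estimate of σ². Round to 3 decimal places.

Sum of squared deviations about the known mean: SS = (5.1−5)² + (5.8−5)² + (-0.5−5)² + (9−5)² = 46.9.
The Normal likelihood contributes (σ²)^(−n/2) exp(−SS/(2σ²)), so the posterior is Inverse-Gamma(α + n/2, β + SS/2) = Inverse-Gamma(4, 32.45).
The mode of Inverse-Gamma(a, b) is b/(a+1) = 32.45/5 ≈ 6.490.

σ̂²_MAP = 6.490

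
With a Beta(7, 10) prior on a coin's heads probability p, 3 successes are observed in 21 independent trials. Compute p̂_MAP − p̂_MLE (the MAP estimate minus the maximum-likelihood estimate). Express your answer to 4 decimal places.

Posterior is Beta(10, 28); MAP = (10−1)/(38−2) = 9/36 ≈ 0.25000.
MLE ignores the prior: p̂_MLE = k/n = 3/21 ≈ 0.14286.
Difference = 9/36 − 3/21 = 3/28 ≈ 0.1071.

MAP − MLE = 0.1071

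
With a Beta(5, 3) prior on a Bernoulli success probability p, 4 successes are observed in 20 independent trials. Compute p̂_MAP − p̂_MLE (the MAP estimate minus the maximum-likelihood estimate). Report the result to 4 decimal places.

Posterior is Beta(9, 19); MAP = (9−1)/(28−2) = 8/26 ≈ 0.30769.
MLE ignores the prior: p̂_MLE = k/n = 4/20 ≈ 0.20000.
Difference = 8/26 − 4/20 = 7/65 ≈ 0.1077.

MAP − MLE = 0.1077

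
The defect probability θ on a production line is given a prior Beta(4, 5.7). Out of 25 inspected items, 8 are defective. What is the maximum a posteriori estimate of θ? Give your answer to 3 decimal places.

θ̂_MAP = 0.336

Prior: Beta(4, 5.7).
Data: 8 successes in 25 trials. The binomial likelihood contributes θ^8(1−θ)^17, so the posterior is Beta(4+8, 5.7+17) = Beta(12, 22.7).
For Beta(a, b) with a, b > 1 the mode is (a−1)/(a+b−2) = 11/32.7 ≈ 0.336.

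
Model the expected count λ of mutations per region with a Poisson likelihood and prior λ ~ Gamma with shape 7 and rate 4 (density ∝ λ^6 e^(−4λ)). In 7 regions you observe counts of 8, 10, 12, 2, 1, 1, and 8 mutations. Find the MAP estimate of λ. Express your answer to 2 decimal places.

λ̂_MAP = 4.36

Σxᵢ = 8+10+12+2+1+1+8 = 42, with n = 7.
Posterior ∝ λ^6e^(−4λ) · λ^42e^(−7λ) = λ^48e^(−11λ), i.e. Gamma(shape=49, rate=11).
The mode of a Gamma(a, b) with a ≥ 1 (shape–rate) is (a−1)/b = 48/11 ≈ 4.36.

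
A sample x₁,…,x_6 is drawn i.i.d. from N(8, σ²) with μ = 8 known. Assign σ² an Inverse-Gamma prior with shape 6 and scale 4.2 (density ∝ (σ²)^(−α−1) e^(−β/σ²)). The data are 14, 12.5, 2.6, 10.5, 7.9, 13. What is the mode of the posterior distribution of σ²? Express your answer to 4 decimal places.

σ̂²_MAP = 6.2535

Sum of squared deviations about the known mean: SS = (14−8)² + (12.5−8)² + (2.6−8)² + (10.5−8)² + (7.9−8)² + (13−8)² = 116.67.
The Normal likelihood contributes (σ²)^(−n/2) exp(−SS/(2σ²)), so the posterior is Inverse-Gamma(α + n/2, β + SS/2) = Inverse-Gamma(9, 62.535).
The mode of Inverse-Gamma(a, b) is b/(a+1) = 62.535/10 ≈ 6.2535.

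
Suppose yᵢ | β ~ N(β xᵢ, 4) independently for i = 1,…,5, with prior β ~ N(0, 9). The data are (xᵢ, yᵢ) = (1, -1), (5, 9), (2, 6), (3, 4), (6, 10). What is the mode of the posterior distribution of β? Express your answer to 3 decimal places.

log p(β | y) = −Σ(yᵢ − βxᵢ)²/(2·4) − β²/(2·9) + const.
Setting the derivative to zero: Σxᵢ(yᵢ − βxᵢ)/4 − β/9 = 0, so β = Σxᵢyᵢ / (Σxᵢ² + σ²/τ²).
Σxᵢyᵢ = 1·(-1) + 5·9 + 2·6 + 3·4 + 6·10 = 128; Σxᵢ² = 75; σ²/τ² = 4/9.
β̂_MAP = 128 / (75 + 4/9) = 128/(679/9) = 1152/679 ≈ 1.697.

β̂_MAP = 1.697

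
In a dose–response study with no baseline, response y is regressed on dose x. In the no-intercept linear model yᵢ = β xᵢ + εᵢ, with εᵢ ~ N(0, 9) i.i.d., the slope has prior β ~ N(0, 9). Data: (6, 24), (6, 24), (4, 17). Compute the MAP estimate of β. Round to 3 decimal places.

β̂_MAP = 4.000

log p(β | y) = −Σ(yᵢ − βxᵢ)²/(2·9) − β²/(2·9) + const.
Setting the derivative to zero: Σxᵢ(yᵢ − βxᵢ)/9 − β/9 = 0, so β = Σxᵢyᵢ / (Σxᵢ² + σ²/τ²).
Σxᵢyᵢ = 6·24 + 6·24 + 4·17 = 356; Σxᵢ² = 88; σ²/τ² = 1.
β̂_MAP = 356 / (88 + 1) = 356/89 ≈ 4.000.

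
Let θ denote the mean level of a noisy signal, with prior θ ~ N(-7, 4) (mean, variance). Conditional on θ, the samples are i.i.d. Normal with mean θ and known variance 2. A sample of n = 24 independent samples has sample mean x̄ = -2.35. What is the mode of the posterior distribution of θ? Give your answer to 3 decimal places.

n = 24, x̄ = -2.35.
For a Normal prior and Normal likelihood with known variance, the posterior is Normal; its mode equals its mean, the precision-weighted average.
Prior precision 1/σ₀² = 1/4 = 0.25; data precision n/σ² = 24/2 = 12.
θ̂ = (0.25·(-7) + 12·(-2.35)) / (0.25 + 12) = (-29.95)/12.25 = -599/245 ≈ -2.445.

θ̂_MAP = -2.445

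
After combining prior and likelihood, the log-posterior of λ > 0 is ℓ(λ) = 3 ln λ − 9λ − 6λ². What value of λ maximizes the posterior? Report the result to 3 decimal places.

λ̂_MAP = 0.250

ℓ'(λ) = 3/λ − 9 − 12λ. Setting this to zero and multiplying by λ: 12λ² + 9λ − 3 = 0.
λ = (−9 + √(9² + 4·12·3)) / (2·12) = (−9 + √225) / 24 = (−9 + 15)/24 = 1/4.
ℓ''(λ) = −3/λ² − 12 < 0, confirming a maximum.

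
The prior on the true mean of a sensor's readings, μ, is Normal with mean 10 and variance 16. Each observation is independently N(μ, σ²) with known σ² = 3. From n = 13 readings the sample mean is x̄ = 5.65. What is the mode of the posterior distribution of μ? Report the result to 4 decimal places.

μ̂_MAP = 5.7118

n = 13, x̄ = 5.65.
For a Normal prior and Normal likelihood with known variance, the posterior is Normal; its mode equals its mean, the precision-weighted average.
Prior precision 1/σ₀² = 1/16 = 0.0625; data precision n/σ² = 13/3.
μ̂ = (0.0625·10 + (13/3)·5.65) / (0.0625 + 13/3) = (3013/120)/(211/48) = 6026/1055 ≈ 5.7118.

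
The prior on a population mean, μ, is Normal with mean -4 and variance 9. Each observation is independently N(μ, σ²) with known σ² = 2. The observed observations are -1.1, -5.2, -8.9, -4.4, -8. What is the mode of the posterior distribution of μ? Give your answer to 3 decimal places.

n = 5; x̄ = ((-1.1) + (-5.2) + (-8.9) + (-4.4) + (-8))/5 = -27.6/5 = -5.52.
For a Normal prior and Normal likelihood with known variance, the posterior is Normal; its mode equals its mean, the precision-weighted average.
Prior precision 1/σ₀² = 1/9; data precision n/σ² = 5/2 = 2.5.
μ̂ = ((1/9)·(-4) + 2.5·(-5.52)) / (1/9 + 2.5) = (-641/45)/(47/18) = -1282/235 ≈ -5.455.

μ̂_MAP = -5.455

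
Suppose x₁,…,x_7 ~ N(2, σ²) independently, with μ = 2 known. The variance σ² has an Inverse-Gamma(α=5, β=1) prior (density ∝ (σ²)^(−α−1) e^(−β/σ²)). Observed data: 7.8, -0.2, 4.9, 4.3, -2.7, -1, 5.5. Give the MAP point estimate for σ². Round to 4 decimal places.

σ̂²_MAP = 5.1326

Sum of squared deviations about the known mean: SS = (7.8−2)² + (-0.2−2)² + (4.9−2)² + (4.3−2)² + (-2.7−2)² + (-1−2)² + (5.5−2)² = 95.52.
The Normal likelihood contributes (σ²)^(−n/2) exp(−SS/(2σ²)), so the posterior is Inverse-Gamma(α + n/2, β + SS/2) = Inverse-Gamma(8.5, 48.76).
The mode of Inverse-Gamma(a, b) is b/(a+1) = 48.76/9.5 ≈ 5.1326.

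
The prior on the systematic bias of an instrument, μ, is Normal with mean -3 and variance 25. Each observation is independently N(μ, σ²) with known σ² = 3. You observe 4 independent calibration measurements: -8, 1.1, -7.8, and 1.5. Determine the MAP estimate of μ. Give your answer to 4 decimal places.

μ̂_MAP = -3.2913

n = 4; x̄ = ((-8) + 1.1 + (-7.8) + 1.5)/4 = -13.2/4 = -3.3.
For a Normal prior and Normal likelihood with known variance, the posterior is Normal; its mode equals its mean, the precision-weighted average.
Prior precision 1/σ₀² = 1/25 = 0.04; data precision n/σ² = 4/3.
μ̂ = (0.04·(-3) + (4/3)·(-3.3)) / (0.04 + 4/3) = (-4.52)/(103/75) = -339/103 ≈ -3.2913.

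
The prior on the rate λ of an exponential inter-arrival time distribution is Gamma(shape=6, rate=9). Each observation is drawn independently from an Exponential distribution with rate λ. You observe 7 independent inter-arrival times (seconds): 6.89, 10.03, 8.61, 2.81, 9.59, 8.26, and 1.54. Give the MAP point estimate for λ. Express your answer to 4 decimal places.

The Exponential(rate=λ) likelihood is ∝ λ^n e^(−λΣtᵢ). Here n = 7 and Σtᵢ = 6.89 + 10.03 + 8.61 + 2.81 + 9.59 + 8.26 + 1.54 = 47.73.
Posterior ∝ λ^5e^(−9λ) · λ^7e^(−47.73λ) = λ^12e^(−56.73λ), i.e. Gamma(13, 56.73).
Mode = (a−1)/b = 12/56.73 ≈ 0.2115.

λ̂_MAP = 0.2115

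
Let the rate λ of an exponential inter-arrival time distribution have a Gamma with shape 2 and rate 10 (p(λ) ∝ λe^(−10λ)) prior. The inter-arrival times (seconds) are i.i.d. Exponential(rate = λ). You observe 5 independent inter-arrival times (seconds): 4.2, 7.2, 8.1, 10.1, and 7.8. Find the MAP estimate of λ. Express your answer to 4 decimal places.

The Exponential(rate=λ) likelihood is ∝ λ^n e^(−λΣtᵢ). Here n = 5 and Σtᵢ = 4.2 + 7.2 + 8.1 + 10.1 + 7.8 = 37.4.
Posterior ∝ λe^(−10λ) · λ^5e^(−37.4λ) = λ^6e^(−47.4λ), i.e. Gamma(7, 47.4).
Mode = (a−1)/b = 6/47.4 ≈ 0.1266.

λ̂_MAP = 0.1266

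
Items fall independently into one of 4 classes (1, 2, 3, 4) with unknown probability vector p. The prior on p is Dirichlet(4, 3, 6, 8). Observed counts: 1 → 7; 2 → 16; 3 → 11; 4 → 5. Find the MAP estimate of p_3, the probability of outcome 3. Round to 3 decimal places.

MAP estimate: 0.286

The posterior is Dirichlet(αᵢ + nᵢ) = Dirichlet(11, 19, 17, 13).
For a Dirichlet(a₁,…,a_K) with all aᵢ > 1, the mode has j-th component (aⱼ − 1)/(Σaᵢ − K).
Here Σaᵢ = 60 and K = 4, so p_3 = (17 − 1)/(60 − 4) = 16/56 ≈ 0.286.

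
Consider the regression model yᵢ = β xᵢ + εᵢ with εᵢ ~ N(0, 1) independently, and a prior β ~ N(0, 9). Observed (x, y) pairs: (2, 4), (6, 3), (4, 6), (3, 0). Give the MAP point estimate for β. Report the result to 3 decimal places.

β̂_MAP = 0.768

log p(β | y) = −Σ(yᵢ − βxᵢ)²/(2·1) − β²/(2·9) + const.
Setting the derivative to zero: Σxᵢ(yᵢ − βxᵢ)/1 − β/9 = 0, so β = Σxᵢyᵢ / (Σxᵢ² + σ²/τ²).
Σxᵢyᵢ = 2·4 + 6·3 + 4·6 + 3·0 = 50; Σxᵢ² = 65; σ²/τ² = 1/9.
β̂_MAP = 50 / (65 + 1/9) = 50/(586/9) = 225/293 ≈ 0.768.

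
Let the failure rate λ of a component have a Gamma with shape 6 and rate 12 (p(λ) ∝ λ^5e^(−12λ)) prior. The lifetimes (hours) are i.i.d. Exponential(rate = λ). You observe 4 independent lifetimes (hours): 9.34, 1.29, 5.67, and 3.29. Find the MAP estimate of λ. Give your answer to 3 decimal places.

λ̂_MAP = 0.285

The Exponential(rate=λ) likelihood is ∝ λ^n e^(−λΣtᵢ). Here n = 4 and Σtᵢ = 9.34 + 1.29 + 5.67 + 3.29 = 19.59.
Posterior ∝ λ^5e^(−12λ) · λ^4e^(−19.59λ) = λ^9e^(−31.59λ), i.e. Gamma(10, 31.59).
Mode = (a−1)/b = 9/31.59 ≈ 0.285.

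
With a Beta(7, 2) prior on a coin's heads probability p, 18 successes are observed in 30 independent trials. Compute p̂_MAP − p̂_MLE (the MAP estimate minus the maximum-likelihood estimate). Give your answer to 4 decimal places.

MAP − MLE = 0.0486

Posterior is Beta(25, 14); MAP = (25−1)/(39−2) = 24/37 ≈ 0.64865.
MLE ignores the prior: p̂_MLE = k/n = 18/30 ≈ 0.60000.
Difference = 24/37 − 18/30 = 9/185 ≈ 0.0486.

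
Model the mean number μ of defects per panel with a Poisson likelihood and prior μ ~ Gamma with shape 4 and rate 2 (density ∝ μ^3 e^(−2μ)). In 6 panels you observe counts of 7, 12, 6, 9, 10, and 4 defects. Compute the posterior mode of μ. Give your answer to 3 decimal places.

μ̂_MAP = 6.375

Σxᵢ = 7+12+6+9+10+4 = 48, with n = 6.
Posterior ∝ μ^3e^(−2μ) · μ^48e^(−6μ) = μ^51e^(−8μ), i.e. Gamma(shape=52, rate=8).
The mode of a Gamma(a, b) with a ≥ 1 (shape–rate) is (a−1)/b = 51/8 ≈ 6.375.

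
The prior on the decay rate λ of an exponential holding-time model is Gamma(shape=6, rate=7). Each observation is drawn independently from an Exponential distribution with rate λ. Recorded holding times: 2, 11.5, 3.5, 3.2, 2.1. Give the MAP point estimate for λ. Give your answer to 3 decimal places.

The Exponential(rate=λ) likelihood is ∝ λ^n e^(−λΣtᵢ). Here n = 5 and Σtᵢ = 2 + 11.5 + 3.5 + 3.2 + 2.1 = 22.3.
Posterior ∝ λ^5e^(−7λ) · λ^5e^(−22.3λ) = λ^10e^(−29.3λ), i.e. Gamma(11, 29.3).
Mode = (a−1)/b = 10/29.3 ≈ 0.341.

λ̂_MAP = 0.341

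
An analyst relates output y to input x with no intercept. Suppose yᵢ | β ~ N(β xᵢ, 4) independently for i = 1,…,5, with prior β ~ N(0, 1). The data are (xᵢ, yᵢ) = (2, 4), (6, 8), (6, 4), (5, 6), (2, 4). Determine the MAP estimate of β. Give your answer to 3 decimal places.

β̂_MAP = 1.083

log p(β | y) = −Σ(yᵢ − βxᵢ)²/(2·4) − β²/(2·1) + const.
Setting the derivative to zero: Σxᵢ(yᵢ − βxᵢ)/4 − β/1 = 0, so β = Σxᵢyᵢ / (Σxᵢ² + σ²/τ²).
Σxᵢyᵢ = 2·4 + 6·8 + 6·4 + 5·6 + 2·4 = 118; Σxᵢ² = 105; σ²/τ² = 4.
β̂_MAP = 118 / (105 + 4) = 118/109 ≈ 1.083.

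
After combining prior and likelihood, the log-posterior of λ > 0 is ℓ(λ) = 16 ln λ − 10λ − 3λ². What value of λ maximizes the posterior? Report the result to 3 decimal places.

λ̂_MAP = 1.000

ℓ'(λ) = 16/λ − 10 − 6λ. Setting this to zero and multiplying by λ: 6λ² + 10λ − 16 = 0.
λ = (−10 + √(10² + 4·6·16)) / (2·6) = (−10 + √484) / 12 = (−10 + 22)/12 = 1.
ℓ''(λ) = −16/λ² − 6 < 0, confirming a maximum.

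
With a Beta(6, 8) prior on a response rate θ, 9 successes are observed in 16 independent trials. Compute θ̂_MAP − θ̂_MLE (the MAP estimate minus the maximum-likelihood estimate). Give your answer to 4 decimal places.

MAP − MLE = -0.0625

Posterior is Beta(15, 15); MAP = (15−1)/(30−2) = 14/28 ≈ 0.50000.
MLE ignores the prior: θ̂_MLE = k/n = 9/16 ≈ 0.56250.
Difference = 14/28 − 9/16 = -1/16 ≈ -0.0625.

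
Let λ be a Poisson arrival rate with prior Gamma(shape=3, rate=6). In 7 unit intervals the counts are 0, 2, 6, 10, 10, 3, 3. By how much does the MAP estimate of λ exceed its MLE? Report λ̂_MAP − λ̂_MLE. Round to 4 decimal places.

MAP − MLE = -2.0879

Σxᵢ = 34. Posterior is Gamma(37, 13); MAP = (37−1)/13 = 36/13 ≈ 2.76923.
MLE = x̄ = 34/7 ≈ 4.85714.
Difference = 36/13 − 34/7 = -190/91 ≈ -2.0879.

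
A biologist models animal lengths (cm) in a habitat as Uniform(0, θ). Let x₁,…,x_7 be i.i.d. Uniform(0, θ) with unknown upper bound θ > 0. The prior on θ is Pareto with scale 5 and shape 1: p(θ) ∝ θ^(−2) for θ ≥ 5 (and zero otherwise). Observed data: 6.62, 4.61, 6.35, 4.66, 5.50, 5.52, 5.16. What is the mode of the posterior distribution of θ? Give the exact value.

The Uniform(0, θ) likelihood is θ^(−n) for θ ≥ max(xᵢ), zero otherwise. Here max(xᵢ) = 6.62.
Posterior ∝ θ^(−2) · θ^(−7) = θ^(−9) on θ ≥ max(5, 6.62) = 6.62.
This density is strictly decreasing in θ, so the posterior mode lies at the lower boundary of the support.

θ̂_MAP = 6.62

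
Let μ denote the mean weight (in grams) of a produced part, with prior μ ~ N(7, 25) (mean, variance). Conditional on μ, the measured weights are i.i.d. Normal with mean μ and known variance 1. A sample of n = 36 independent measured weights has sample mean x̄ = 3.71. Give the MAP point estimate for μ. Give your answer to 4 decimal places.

n = 36, x̄ = 3.71.
For a Normal prior and Normal likelihood with known variance, the posterior is Normal; its mode equals its mean, the precision-weighted average.
Prior precision 1/σ₀² = 1/25 = 0.04; data precision n/σ² = 36/1 = 36.
μ̂ = (0.04·7 + 36·3.71) / (0.04 + 36) = 133.84/36.04 = 3346/901 ≈ 3.7137.

μ̂_MAP = 3.7137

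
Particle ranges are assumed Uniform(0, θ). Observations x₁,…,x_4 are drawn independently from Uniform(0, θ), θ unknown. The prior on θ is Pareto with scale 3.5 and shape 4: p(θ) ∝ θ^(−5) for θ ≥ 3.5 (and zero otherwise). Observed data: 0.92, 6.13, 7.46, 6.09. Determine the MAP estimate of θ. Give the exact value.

θ̂_MAP = 7.46

The Uniform(0, θ) likelihood is θ^(−n) for θ ≥ max(xᵢ), zero otherwise. Here max(xᵢ) = 7.46.
Posterior ∝ θ^(−5) · θ^(−4) = θ^(−9) on θ ≥ max(3.5, 7.46) = 7.46.
This density is strictly decreasing in θ, so the posterior mode lies at the lower boundary of the support.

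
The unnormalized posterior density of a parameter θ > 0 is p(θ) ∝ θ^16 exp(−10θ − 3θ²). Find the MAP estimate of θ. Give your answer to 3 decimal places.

θ̂_MAP = 1.000

ℓ'(θ) = 16/θ − 10 − 6θ. Setting this to zero and multiplying by θ: 6θ² + 10θ − 16 = 0.
θ = (−10 + √(10² + 4·6·16)) / (2·6) = (−10 + √484) / 12 = (−10 + 22)/12 = 1.
ℓ''(θ) = −16/θ² − 6 < 0, confirming a maximum.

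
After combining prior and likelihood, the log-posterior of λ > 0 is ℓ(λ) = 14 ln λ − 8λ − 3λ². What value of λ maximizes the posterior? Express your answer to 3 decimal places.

ℓ'(λ) = 14/λ − 8 − 6λ. Setting this to zero and multiplying by λ: 6λ² + 8λ − 14 = 0.
λ = (−8 + √(8² + 4·6·14)) / (2·6) = (−8 + √400) / 12 = (−8 + 20)/12 = 1.
ℓ''(λ) = −14/λ² − 6 < 0, confirming a maximum.

λ̂_MAP = 1.000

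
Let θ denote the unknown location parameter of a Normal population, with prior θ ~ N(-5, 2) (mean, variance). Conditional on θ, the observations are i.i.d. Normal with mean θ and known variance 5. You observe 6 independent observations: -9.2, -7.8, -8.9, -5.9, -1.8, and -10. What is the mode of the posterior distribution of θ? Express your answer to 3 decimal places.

n = 6; x̄ = ((-9.2) + (-7.8) + (-8.9) + (-5.9) + (-1.8) + (-10))/6 = -43.6/6 = -109/15 ≈ -7.2667.
For a Normal prior and Normal likelihood with known variance, the posterior is Normal; its mode equals its mean, the precision-weighted average.
Prior precision 1/σ₀² = 1/2 = 0.5; data precision n/σ² = 6/5 = 1.2.
θ̂ = (0.5·(-5) + 1.2·(-109/15)) / (0.5 + 1.2) = (-11.22)/1.7 = -6.600.

θ̂_MAP = -6.600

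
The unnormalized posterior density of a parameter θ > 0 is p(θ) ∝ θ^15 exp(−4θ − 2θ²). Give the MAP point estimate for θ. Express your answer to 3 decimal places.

θ̂_MAP = 1.500

ℓ'(θ) = 15/θ − 4 − 4θ. Setting this to zero and multiplying by θ: 4θ² + 4θ − 15 = 0.
θ = (−4 + √(4² + 4·4·15)) / (2·4) = (−4 + √256) / 8 = (−4 + 16)/8 = 3/2.
ℓ''(θ) = −15/θ² − 4 < 0, confirming a maximum.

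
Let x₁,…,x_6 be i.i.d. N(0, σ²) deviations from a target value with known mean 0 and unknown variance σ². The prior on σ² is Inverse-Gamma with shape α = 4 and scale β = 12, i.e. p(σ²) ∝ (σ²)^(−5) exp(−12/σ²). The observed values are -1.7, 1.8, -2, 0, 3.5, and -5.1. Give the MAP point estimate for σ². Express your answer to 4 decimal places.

σ̂²_MAP = 4.5244

Sum of squared deviations about the known mean: SS = (-1.7−0)² + (1.8−0)² + (-2−0)² + (0−0)² + (3.5−0)² + (-5.1−0)² = 48.39.
The Normal likelihood contributes (σ²)^(−n/2) exp(−SS/(2σ²)), so the posterior is Inverse-Gamma(α + n/2, β + SS/2) = Inverse-Gamma(7, 36.195).
The mode of Inverse-Gamma(a, b) is b/(a+1) = 36.195/8 ≈ 4.5244.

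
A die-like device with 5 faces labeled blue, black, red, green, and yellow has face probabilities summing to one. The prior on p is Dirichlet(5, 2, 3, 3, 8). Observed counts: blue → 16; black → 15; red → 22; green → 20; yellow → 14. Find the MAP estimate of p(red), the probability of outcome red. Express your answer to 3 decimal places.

MAP estimate of p(red) = 0.233

The posterior is Dirichlet(αᵢ + nᵢ) = Dirichlet(21, 17, 25, 23, 22).
For a Dirichlet(a₁,…,a_K) with all aᵢ > 1, the mode has j-th component (aⱼ − 1)/(Σaᵢ − K).
Here Σaᵢ = 108 and K = 5, so p(red) = (25 − 1)/(108 − 5) = 24/103 ≈ 0.233.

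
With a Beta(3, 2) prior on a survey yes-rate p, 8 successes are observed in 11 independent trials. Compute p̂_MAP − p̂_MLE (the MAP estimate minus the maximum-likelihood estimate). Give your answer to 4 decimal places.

Posterior is Beta(11, 5); MAP = (11−1)/(16−2) = 10/14 ≈ 0.71429.
MLE ignores the prior: p̂_MLE = k/n = 8/11 ≈ 0.72727.
Difference = 10/14 − 8/11 = -1/77 ≈ -0.0130.

MAP − MLE = -0.0130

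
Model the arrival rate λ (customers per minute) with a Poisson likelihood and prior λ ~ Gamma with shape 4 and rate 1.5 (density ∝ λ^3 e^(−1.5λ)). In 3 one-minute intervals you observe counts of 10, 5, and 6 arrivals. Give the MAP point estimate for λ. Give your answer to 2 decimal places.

Σxᵢ = 10+5+6 = 21, with n = 3.
Posterior ∝ λ^3e^(−1.5λ) · λ^21e^(−3λ) = λ^24e^(−4.5λ), i.e. Gamma(shape=25, rate=4.5).
The mode of a Gamma(a, b) with a ≥ 1 (shape–rate) is (a−1)/b = 24/4.5 ≈ 5.33.

λ̂_MAP = 5.33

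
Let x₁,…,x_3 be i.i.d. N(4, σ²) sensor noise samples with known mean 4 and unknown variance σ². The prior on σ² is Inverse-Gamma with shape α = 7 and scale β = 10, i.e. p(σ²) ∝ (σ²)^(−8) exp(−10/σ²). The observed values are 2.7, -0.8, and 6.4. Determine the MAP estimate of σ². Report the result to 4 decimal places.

Sum of squared deviations about the known mean: SS = (2.7−4)² + (-0.8−4)² + (6.4−4)² = 30.49.
The Normal likelihood contributes (σ²)^(−n/2) exp(−SS/(2σ²)), so the posterior is Inverse-Gamma(α + n/2, β + SS/2) = Inverse-Gamma(8.5, 25.245).
The mode of Inverse-Gamma(a, b) is b/(a+1) = 25.245/9.5 ≈ 2.6574.

σ̂²_MAP = 2.6574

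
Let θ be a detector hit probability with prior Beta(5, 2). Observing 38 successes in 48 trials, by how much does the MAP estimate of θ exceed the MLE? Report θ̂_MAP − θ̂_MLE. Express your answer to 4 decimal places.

Posterior is Beta(43, 12); MAP = (43−1)/(55−2) = 42/53 ≈ 0.79245.
MLE ignores the prior: θ̂_MLE = k/n = 38/48 ≈ 0.79167.
Difference = 42/53 − 38/48 = 1/1272 ≈ 0.0008.

MAP − MLE = 0.0008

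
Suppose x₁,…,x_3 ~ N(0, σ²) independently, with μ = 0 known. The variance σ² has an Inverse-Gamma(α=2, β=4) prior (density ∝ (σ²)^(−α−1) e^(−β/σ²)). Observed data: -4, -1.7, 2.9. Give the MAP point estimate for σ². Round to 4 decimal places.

Sum of squared deviations about the known mean: SS = (-4−0)² + (-1.7−0)² + (2.9−0)² = 27.3.
The Normal likelihood contributes (σ²)^(−n/2) exp(−SS/(2σ²)), so the posterior is Inverse-Gamma(α + n/2, β + SS/2) = Inverse-Gamma(3.5, 17.65).
The mode of Inverse-Gamma(a, b) is b/(a+1) = 17.65/4.5 ≈ 3.9222.

σ̂²_MAP = 3.9222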